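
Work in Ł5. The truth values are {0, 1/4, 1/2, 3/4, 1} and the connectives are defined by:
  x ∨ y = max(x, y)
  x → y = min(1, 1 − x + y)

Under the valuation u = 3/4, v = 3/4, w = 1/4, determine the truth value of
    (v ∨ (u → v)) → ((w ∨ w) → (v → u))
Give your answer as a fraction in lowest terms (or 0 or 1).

u → v = 3/4 → 3/4 = 1
v ∨ (u → v) = 3/4 ∨ 1 = 1
w ∨ w = 1/4 ∨ 1/4 = 1/4
v → u = 3/4 → 3/4 = 1
(w ∨ w) → (v → u) = 1/4 → 1 = 1
(v ∨ (u → v)) → ((w ∨ w) → (v → u)) = 1 → 1 = 1

1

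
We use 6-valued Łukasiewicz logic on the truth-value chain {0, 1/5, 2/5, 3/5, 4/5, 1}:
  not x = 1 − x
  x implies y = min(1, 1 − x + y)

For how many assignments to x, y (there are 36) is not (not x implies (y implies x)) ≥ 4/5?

2

value 1: 1 assignment (counts)
value 4/5: 1 assignment (counts)
value 3/5: 2 assignments
value 2/5: 2 assignments
value 1/5: 3 assignments
value 0: 27 assignments
So 2 of the 36 assignments meet the threshold.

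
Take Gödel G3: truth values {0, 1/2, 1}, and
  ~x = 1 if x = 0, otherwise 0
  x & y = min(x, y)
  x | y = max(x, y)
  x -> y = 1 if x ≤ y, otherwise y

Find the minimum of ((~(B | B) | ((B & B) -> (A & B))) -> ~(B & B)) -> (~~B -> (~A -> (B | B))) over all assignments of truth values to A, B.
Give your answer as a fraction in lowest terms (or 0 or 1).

1/2

Take A = 0, B = 1/2:
B | B = 1/2 | 1/2 = 1/2
~(B | B) = ~1/2 = 0
B & B = 1/2 & 1/2 = 1/2
A & B = 0 & 1/2 = 0
(B & B) -> (A & B) = 1/2 -> 0 = 0
~(B | B) | ((B & B) -> (A & B)) = 0 | 0 = 0
B & B = 1/2 & 1/2 = 1/2
~(B & B) = ~1/2 = 0
(~(B | B) | ((B & B) -> (A & B))) -> ~(B & B) = 0 -> 0 = 1
~B = ~1/2 = 0
~~B = ~0 = 1
~A = ~0 = 1
B | B = 1/2 | 1/2 = 1/2
~A -> (B | B) = 1 -> 1/2 = 1/2
~~B -> (~A -> (B | B)) = 1 -> 1/2 = 1/2
((~(B | B) | ((B & B) -> (A & B))) -> ~(B & B)) -> (~~B -> (~A -> (B | B))) = 1 -> 1/2 = 1/2
No assignment yields a value below 1/2, so this is the minimum.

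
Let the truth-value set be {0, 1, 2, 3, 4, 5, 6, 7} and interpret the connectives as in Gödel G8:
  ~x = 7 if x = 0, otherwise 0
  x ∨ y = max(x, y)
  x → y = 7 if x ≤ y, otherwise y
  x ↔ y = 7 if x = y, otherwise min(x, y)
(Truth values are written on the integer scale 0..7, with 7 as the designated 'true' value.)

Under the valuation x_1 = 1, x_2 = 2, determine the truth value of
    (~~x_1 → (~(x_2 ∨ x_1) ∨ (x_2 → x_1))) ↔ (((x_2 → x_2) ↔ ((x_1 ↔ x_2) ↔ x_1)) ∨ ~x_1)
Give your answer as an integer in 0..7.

1

~x_1 = ~1 = 0
~~x_1 = ~0 = 7
x_2 ∨ x_1 = 2 ∨ 1 = 2
~(x_2 ∨ x_1) = ~2 = 0
x_2 → x_1 = 2 → 1 = 1
~(x_2 ∨ x_1) ∨ (x_2 → x_1) = 0 ∨ 1 = 1
~~x_1 → (~(x_2 ∨ x_1) ∨ (x_2 → x_1)) = 7 → 1 = 1
x_2 → x_2 = 2 → 2 = 7
x_1 ↔ x_2 = 1 ↔ 2 = 1
(x_1 ↔ x_2) ↔ x_1 = 1 ↔ 1 = 7
(x_2 → x_2) ↔ ((x_1 ↔ x_2) ↔ x_1) = 7 ↔ 7 = 7
~x_1 = ~1 = 0
((x_2 → x_2) ↔ ((x_1 ↔ x_2) ↔ x_1)) ∨ ~x_1 = 7 ∨ 0 = 7
(~~x_1 → (~(x_2 ∨ x_1) ∨ (x_2 → x_1))) ↔ (((x_2 → x_2) ↔ ((x_1 ↔ x_2) ↔ x_1)) ∨ ~x_1) = 1 ↔ 7 = 1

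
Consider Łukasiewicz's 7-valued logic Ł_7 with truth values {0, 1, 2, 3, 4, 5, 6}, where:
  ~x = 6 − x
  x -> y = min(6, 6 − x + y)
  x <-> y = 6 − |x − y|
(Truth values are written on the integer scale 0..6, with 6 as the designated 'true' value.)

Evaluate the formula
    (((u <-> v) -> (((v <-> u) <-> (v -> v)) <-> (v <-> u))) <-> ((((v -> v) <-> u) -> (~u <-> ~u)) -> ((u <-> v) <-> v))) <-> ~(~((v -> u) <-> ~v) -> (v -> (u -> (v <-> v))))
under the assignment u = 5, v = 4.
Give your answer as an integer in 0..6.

1

u <-> v = 5 <-> 4 = 5
v <-> u = 4 <-> 5 = 5
v -> v = 4 -> 4 = 6
(v <-> u) <-> (v -> v) = 5 <-> 6 = 5
v <-> u = 4 <-> 5 = 5
((v <-> u) <-> (v -> v)) <-> (v <-> u) = 5 <-> 5 = 6
(u <-> v) -> (((v <-> u) <-> (v -> v)) <-> (v <-> u)) = 5 -> 6 = 6
v -> v = 4 -> 4 = 6
(v -> v) <-> u = 6 <-> 5 = 5
~u = ~5 = 1
~u = ~5 = 1
~u <-> ~u = 1 <-> 1 = 6
((v -> v) <-> u) -> (~u <-> ~u) = 5 -> 6 = 6
u <-> v = 5 <-> 4 = 5
(u <-> v) <-> v = 5 <-> 4 = 5
(((v -> v) <-> u) -> (~u <-> ~u)) -> ((u <-> v) <-> v) = 6 -> 5 = 5
((u <-> v) -> (((v <-> u) <-> (v -> v)) <-> (v <-> u))) <-> ((((v -> v) <-> u) -> (~u <-> ~u)) -> ((u <-> v) <-> v)) = 6 <-> 5 = 5
v -> u = 4 -> 5 = 6
~v = ~4 = 2
(v -> u) <-> ~v = 6 <-> 2 = 2
~((v -> u) <-> ~v) = ~2 = 4
v <-> v = 4 <-> 4 = 6
u -> (v <-> v) = 5 -> 6 = 6
v -> (u -> (v <-> v)) = 4 -> 6 = 6
~((v -> u) <-> ~v) -> (v -> (u -> (v <-> v))) = 4 -> 6 = 6
~(~((v -> u) <-> ~v) -> (v -> (u -> (v <-> v)))) = ~6 = 0
(((u <-> v) -> (((v <-> u) <-> (v -> v)) <-> (v <-> u))) <-> ((((v -> v) <-> u) -> (~u <-> ~u)) -> ((u <-> v) <-> v))) <-> ~(~((v -> u) <-> ~v) -> (v -> (u -> (v <-> v)))) = 5 <-> 0 = 1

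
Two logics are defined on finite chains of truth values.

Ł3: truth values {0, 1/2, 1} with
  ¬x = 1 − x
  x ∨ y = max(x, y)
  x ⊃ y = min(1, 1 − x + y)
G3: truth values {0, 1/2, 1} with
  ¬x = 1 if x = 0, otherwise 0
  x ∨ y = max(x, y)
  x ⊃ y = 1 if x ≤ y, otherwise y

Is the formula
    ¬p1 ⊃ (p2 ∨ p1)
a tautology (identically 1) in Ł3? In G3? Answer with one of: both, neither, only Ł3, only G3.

neither

In Ł3: at p1 = 0, p2 = 0 the value is 0 — not a tautology.
In G3: at p1 = 0, p2 = 0 the value is 0 — not a tautology.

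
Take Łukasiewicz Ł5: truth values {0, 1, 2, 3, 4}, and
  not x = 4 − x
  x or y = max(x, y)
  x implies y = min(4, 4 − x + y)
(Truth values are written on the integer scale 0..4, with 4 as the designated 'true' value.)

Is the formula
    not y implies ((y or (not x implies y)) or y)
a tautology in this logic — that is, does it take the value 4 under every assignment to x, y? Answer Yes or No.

Counterexample: take x = 0, y = 0.
not y = not 0 = 4
not x = not 0 = 4
not x implies y = 4 implies 0 = 0
y or (not x implies y) = 0 or 0 = 0
(y or (not x implies y)) or y = 0 or 0 = 0
not y implies ((y or (not x implies y)) or y) = 4 implies 0 = 0
This gives 0 ≠ 4.

No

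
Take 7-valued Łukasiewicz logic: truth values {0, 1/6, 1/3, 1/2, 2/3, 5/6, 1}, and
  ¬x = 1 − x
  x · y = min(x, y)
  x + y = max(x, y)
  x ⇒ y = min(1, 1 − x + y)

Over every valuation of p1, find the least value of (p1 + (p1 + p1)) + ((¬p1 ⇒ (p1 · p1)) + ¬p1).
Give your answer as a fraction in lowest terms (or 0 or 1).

Take p1 = 1/3:
p1 + p1 = 1/3 + 1/3 = 1/3
p1 + (p1 + p1) = 1/3 + 1/3 = 1/3
¬p1 = ¬1/3 = 2/3
p1 · p1 = 1/3 · 1/3 = 1/3
¬p1 ⇒ (p1 · p1) = 2/3 ⇒ 1/3 = 2/3
¬p1 = ¬1/3 = 2/3
(¬p1 ⇒ (p1 · p1)) + ¬p1 = 2/3 + 2/3 = 2/3
(p1 + (p1 + p1)) + ((¬p1 ⇒ (p1 · p1)) + ¬p1) = 1/3 + 2/3 = 2/3
No assignment yields a value below 2/3, so this is the minimum.

2/3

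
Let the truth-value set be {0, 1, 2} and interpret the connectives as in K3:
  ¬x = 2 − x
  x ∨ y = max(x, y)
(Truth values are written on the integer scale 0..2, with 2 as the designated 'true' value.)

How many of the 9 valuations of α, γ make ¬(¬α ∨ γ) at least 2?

α = 0, γ = 0 ↦ 0  <
α = 0, γ = 1 ↦ 0  <
α = 0, γ = 2 ↦ 0  <
α = 1, γ = 0 ↦ 1  <
α = 1, γ = 1 ↦ 1  <
α = 1, γ = 2 ↦ 0  <
α = 2, γ = 0 ↦ 2  ≥
α = 2, γ = 1 ↦ 1  <
α = 2, γ = 2 ↦ 0  <
So 1 of the 9 assignments meets the threshold.

1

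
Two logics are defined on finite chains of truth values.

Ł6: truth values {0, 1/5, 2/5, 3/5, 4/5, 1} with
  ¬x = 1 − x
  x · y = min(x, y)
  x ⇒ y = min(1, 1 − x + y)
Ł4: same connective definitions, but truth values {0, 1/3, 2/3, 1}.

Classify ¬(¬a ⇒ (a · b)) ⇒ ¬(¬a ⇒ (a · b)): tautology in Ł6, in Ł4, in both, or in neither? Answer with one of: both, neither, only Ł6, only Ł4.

In Ł6: every assignment gives 1 — tautology.
In Ł4: every assignment gives 1 — tautology.

both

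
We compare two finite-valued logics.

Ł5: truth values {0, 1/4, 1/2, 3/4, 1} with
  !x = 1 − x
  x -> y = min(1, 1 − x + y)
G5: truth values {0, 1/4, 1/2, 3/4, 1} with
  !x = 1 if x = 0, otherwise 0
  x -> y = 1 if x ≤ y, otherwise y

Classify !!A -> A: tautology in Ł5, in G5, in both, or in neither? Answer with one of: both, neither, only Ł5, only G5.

In Ł5: every assignment gives 1 — tautology.
In G5: at A = 1/4 the value is 1/4 — not a tautology.

only Ł5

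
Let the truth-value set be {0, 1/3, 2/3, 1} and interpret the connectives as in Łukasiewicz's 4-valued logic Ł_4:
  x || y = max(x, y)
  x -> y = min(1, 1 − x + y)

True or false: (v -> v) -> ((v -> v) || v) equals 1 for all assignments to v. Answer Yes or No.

v = 0 ↦ 1
v = 1/3 ↦ 1
v = 2/3 ↦ 1
v = 1 ↦ 1
Every assignment gives a value ≥ 1.

Yes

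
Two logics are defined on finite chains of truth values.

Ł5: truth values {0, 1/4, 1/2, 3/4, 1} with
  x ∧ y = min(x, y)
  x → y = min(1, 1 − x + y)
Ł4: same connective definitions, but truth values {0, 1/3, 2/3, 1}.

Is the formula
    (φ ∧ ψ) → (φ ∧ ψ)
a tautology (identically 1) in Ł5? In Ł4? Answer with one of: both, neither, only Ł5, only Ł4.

both

In Ł5: every assignment gives 1 — tautology.
In Ł4: every assignment gives 1 — tautology.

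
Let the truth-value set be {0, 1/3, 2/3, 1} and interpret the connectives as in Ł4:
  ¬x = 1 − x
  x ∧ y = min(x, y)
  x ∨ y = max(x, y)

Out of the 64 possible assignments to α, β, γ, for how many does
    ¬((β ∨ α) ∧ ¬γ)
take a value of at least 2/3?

value 1: 19 assignments (counts)
value 2/3: 21 assignments (counts)
value 1/3: 17 assignments
value 0: 7 assignments
So 40 of the 64 assignments meet the threshold.

40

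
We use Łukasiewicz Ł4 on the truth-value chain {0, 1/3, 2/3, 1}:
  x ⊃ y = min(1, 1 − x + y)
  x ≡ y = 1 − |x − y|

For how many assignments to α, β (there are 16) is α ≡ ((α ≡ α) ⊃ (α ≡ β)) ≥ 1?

5

α = 0, β = 0 ↦ 0  <
α = 0, β = 1/3 ↦ 1/3  <
α = 0, β = 2/3 ↦ 2/3  <
α = 0, β = 1 ↦ 1  ≥
α = 1/3, β = 0 ↦ 2/3  <
α = 1/3, β = 1/3 ↦ 1/3  <
α = 1/3, β = 2/3 ↦ 2/3  <
α = 1/3, β = 1 ↦ 1  ≥
α = 2/3, β = 0 ↦ 2/3  <
α = 2/3, β = 1/3 ↦ 1  ≥
α = 2/3, β = 2/3 ↦ 2/3  <
α = 2/3, β = 1 ↦ 1  ≥
α = 1, β = 0 ↦ 0  <
α = 1, β = 1/3 ↦ 1/3  <
α = 1, β = 2/3 ↦ 2/3  <
α = 1, β = 1 ↦ 1  ≥
So 5 of the 16 assignments meet the threshold.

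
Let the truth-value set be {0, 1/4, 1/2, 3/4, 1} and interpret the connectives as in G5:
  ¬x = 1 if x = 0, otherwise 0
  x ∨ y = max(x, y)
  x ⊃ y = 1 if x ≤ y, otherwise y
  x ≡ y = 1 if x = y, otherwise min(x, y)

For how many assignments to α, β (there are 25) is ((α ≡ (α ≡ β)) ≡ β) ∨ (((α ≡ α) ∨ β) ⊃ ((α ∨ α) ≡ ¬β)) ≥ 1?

value 1: 22 assignments (counts)
value 3/4: 2 assignments
value 1/2: 1 assignment
So 22 of the 25 assignments meet the threshold.

22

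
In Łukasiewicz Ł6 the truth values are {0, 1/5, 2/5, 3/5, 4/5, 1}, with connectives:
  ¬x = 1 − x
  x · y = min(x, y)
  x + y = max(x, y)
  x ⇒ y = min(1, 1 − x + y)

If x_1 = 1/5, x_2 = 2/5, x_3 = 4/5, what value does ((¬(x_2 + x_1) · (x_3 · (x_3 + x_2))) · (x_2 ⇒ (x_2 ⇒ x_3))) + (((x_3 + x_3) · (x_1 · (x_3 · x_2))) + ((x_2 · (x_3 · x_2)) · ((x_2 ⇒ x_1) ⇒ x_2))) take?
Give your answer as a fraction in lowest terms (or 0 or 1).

3/5

x_2 + x_1 = 2/5 + 1/5 = 2/5
¬(x_2 + x_1) = ¬2/5 = 3/5
x_3 + x_2 = 4/5 + 2/5 = 4/5
x_3 · (x_3 + x_2) = 4/5 · 4/5 = 4/5
¬(x_2 + x_1) · (x_3 · (x_3 + x_2)) = 3/5 · 4/5 = 3/5
x_2 ⇒ x_3 = 2/5 ⇒ 4/5 = 1
x_2 ⇒ (x_2 ⇒ x_3) = 2/5 ⇒ 1 = 1
(¬(x_2 + x_1) · (x_3 · (x_3 + x_2))) · (x_2 ⇒ (x_2 ⇒ x_3)) = 3/5 · 1 = 3/5
x_3 + x_3 = 4/5 + 4/5 = 4/5
x_3 · x_2 = 4/5 · 2/5 = 2/5
x_1 · (x_3 · x_2) = 1/5 · 2/5 = 1/5
(x_3 + x_3) · (x_1 · (x_3 · x_2)) = 4/5 · 1/5 = 1/5
x_3 · x_2 = 4/5 · 2/5 = 2/5
x_2 · (x_3 · x_2) = 2/5 · 2/5 = 2/5
x_2 ⇒ x_1 = 2/5 ⇒ 1/5 = 4/5
(x_2 ⇒ x_1) ⇒ x_2 = 4/5 ⇒ 2/5 = 3/5
(x_2 · (x_3 · x_2)) · ((x_2 ⇒ x_1) ⇒ x_2) = 2/5 · 3/5 = 2/5
((x_3 + x_3) · (x_1 · (x_3 · x_2))) + ((x_2 · (x_3 · x_2)) · ((x_2 ⇒ x_1) ⇒ x_2)) = 1/5 + 2/5 = 2/5
((¬(x_2 + x_1) · (x_3 · (x_3 + x_2))) · (x_2 ⇒ (x_2 ⇒ x_3))) + (((x_3 + x_3) · (x_1 · (x_3 · x_2))) + ((x_2 · (x_3 · x_2)) · ((x_2 ⇒ x_1) ⇒ x_2))) = 3/5 + 2/5 = 3/5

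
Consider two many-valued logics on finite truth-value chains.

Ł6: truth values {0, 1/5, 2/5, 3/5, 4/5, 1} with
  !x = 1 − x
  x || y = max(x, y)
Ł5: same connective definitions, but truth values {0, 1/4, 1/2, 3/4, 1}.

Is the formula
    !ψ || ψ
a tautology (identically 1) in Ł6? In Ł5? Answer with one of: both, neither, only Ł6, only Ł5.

In Ł6: at ψ = 1/5 the value is 4/5 — not a tautology.
In Ł5: at ψ = 1/4 the value is 3/4 — not a tautology.

neither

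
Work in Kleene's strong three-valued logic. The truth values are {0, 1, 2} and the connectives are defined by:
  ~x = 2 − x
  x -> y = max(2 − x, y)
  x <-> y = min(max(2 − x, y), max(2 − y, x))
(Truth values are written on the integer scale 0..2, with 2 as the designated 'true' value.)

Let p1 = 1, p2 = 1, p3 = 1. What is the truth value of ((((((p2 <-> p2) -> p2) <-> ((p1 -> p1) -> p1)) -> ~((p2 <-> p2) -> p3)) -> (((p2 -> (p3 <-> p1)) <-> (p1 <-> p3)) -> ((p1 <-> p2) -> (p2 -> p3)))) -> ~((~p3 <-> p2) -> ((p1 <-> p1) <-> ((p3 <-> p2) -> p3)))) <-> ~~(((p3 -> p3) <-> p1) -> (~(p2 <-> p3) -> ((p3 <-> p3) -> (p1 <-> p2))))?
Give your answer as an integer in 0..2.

1

p2 <-> p2 = 1 <-> 1 = 1
(p2 <-> p2) -> p2 = 1 -> 1 = 1
p1 -> p1 = 1 -> 1 = 1
(p1 -> p1) -> p1 = 1 -> 1 = 1
((p2 <-> p2) -> p2) <-> ((p1 -> p1) -> p1) = 1 <-> 1 = 1
p2 <-> p2 = 1 <-> 1 = 1
(p2 <-> p2) -> p3 = 1 -> 1 = 1
~((p2 <-> p2) -> p3) = ~1 = 1
(((p2 <-> p2) -> p2) <-> ((p1 -> p1) -> p1)) -> ~((p2 <-> p2) -> p3) = 1 -> 1 = 1
p3 <-> p1 = 1 <-> 1 = 1
p2 -> (p3 <-> p1) = 1 -> 1 = 1
p1 <-> p3 = 1 <-> 1 = 1
(p2 -> (p3 <-> p1)) <-> (p1 <-> p3) = 1 <-> 1 = 1
p1 <-> p2 = 1 <-> 1 = 1
p2 -> p3 = 1 -> 1 = 1
(p1 <-> p2) -> (p2 -> p3) = 1 -> 1 = 1
((p2 -> (p3 <-> p1)) <-> (p1 <-> p3)) -> ((p1 <-> p2) -> (p2 -> p3)) = 1 -> 1 = 1
((((p2 <-> p2) -> p2) <-> ((p1 -> p1) -> p1)) -> ~((p2 <-> p2) -> p3)) -> (((p2 -> (p3 <-> p1)) <-> (p1 <-> p3)) -> ((p1 <-> p2) -> (p2 -> p3))) = 1 -> 1 = 1
~p3 = ~1 = 1
~p3 <-> p2 = 1 <-> 1 = 1
p1 <-> p1 = 1 <-> 1 = 1
p3 <-> p2 = 1 <-> 1 = 1
(p3 <-> p2) -> p3 = 1 -> 1 = 1
(p1 <-> p1) <-> ((p3 <-> p2) -> p3) = 1 <-> 1 = 1
(~p3 <-> p2) -> ((p1 <-> p1) <-> ((p3 <-> p2) -> p3)) = 1 -> 1 = 1
~((~p3 <-> p2) -> ((p1 <-> p1) <-> ((p3 <-> p2) -> p3))) = ~1 = 1
(((((p2 <-> p2) -> p2) <-> ((p1 -> p1) -> p1)) -> ~((p2 <-> p2) -> p3)) -> (((p2 -> (p3 <-> p1)) <-> (p1 <-> p3)) -> ((p1 <-> p2) -> (p2 -> p3)))) -> ~((~p3 <-> p2) -> ((p1 <-> p1) <-> ((p3 <-> p2) -> p3))) = 1 -> 1 = 1
p3 -> p3 = 1 -> 1 = 1
(p3 -> p3) <-> p1 = 1 <-> 1 = 1
p2 <-> p3 = 1 <-> 1 = 1
~(p2 <-> p3) = ~1 = 1
p3 <-> p3 = 1 <-> 1 = 1
p1 <-> p2 = 1 <-> 1 = 1
(p3 <-> p3) -> (p1 <-> p2) = 1 -> 1 = 1
~(p2 <-> p3) -> ((p3 <-> p3) -> (p1 <-> p2)) = 1 -> 1 = 1
((p3 -> p3) <-> p1) -> (~(p2 <-> p3) -> ((p3 <-> p3) -> (p1 <-> p2))) = 1 -> 1 = 1
~(((p3 -> p3) <-> p1) -> (~(p2 <-> p3) -> ((p3 <-> p3) -> (p1 <-> p2)))) = ~1 = 1
~~(((p3 -> p3) <-> p1) -> (~(p2 <-> p3) -> ((p3 <-> p3) -> (p1 <-> p2)))) = ~1 = 1
((((((p2 <-> p2) -> p2) <-> ((p1 -> p1) -> p1)) -> ~((p2 <-> p2) -> p3)) -> (((p2 -> (p3 <-> p1)) <-> (p1 <-> p3)) -> ((p1 <-> p2) -> (p2 -> p3)))) -> ~((~p3 <-> p2) -> ((p1 <-> p1) <-> ((p3 <-> p2) -> p3)))) <-> ~~(((p3 -> p3) <-> p1) -> (~(p2 <-> p3) -> ((p3 <-> p3) -> (p1 <-> p2)))) = 1 <-> 1 = 1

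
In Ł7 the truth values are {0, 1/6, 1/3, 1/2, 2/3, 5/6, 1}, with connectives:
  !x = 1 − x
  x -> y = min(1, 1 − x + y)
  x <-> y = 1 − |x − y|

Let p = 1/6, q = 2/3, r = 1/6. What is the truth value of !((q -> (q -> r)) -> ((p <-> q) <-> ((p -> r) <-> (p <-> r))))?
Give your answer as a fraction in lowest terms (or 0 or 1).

1/3

q -> r = 2/3 -> 1/6 = 1/2
q -> (q -> r) = 2/3 -> 1/2 = 5/6
p <-> q = 1/6 <-> 2/3 = 1/2
p -> r = 1/6 -> 1/6 = 1
p <-> r = 1/6 <-> 1/6 = 1
(p -> r) <-> (p <-> r) = 1 <-> 1 = 1
(p <-> q) <-> ((p -> r) <-> (p <-> r)) = 1/2 <-> 1 = 1/2
(q -> (q -> r)) -> ((p <-> q) <-> ((p -> r) <-> (p <-> r))) = 5/6 -> 1/2 = 2/3
!((q -> (q -> r)) -> ((p <-> q) <-> ((p -> r) <-> (p <-> r)))) = !2/3 = 1/3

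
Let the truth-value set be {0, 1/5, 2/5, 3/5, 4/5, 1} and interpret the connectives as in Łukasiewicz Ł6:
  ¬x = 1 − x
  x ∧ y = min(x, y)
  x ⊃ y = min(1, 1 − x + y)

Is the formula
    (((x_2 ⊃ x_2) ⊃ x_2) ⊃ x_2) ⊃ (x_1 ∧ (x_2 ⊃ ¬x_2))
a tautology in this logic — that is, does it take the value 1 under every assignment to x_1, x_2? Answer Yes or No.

No

Counterexample: take x_1 = 0, x_2 = 0.
x_2 ⊃ x_2 = 0 ⊃ 0 = 1
(x_2 ⊃ x_2) ⊃ x_2 = 1 ⊃ 0 = 0
((x_2 ⊃ x_2) ⊃ x_2) ⊃ x_2 = 0 ⊃ 0 = 1
¬x_2 = ¬0 = 1
x_2 ⊃ ¬x_2 = 0 ⊃ 1 = 1
x_1 ∧ (x_2 ⊃ ¬x_2) = 0 ∧ 1 = 0
(((x_2 ⊃ x_2) ⊃ x_2) ⊃ x_2) ⊃ (x_1 ∧ (x_2 ⊃ ¬x_2)) = 1 ⊃ 0 = 0
This gives 0 ≠ 1.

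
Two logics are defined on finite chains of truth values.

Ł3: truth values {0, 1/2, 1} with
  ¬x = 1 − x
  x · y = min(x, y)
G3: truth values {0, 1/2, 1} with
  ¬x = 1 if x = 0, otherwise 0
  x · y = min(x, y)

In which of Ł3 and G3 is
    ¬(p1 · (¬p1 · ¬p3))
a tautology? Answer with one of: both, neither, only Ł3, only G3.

In Ł3: at p1 = 1/2, p3 = 0 the value is 1/2 — not a tautology.
In G3: every assignment gives 1 — tautology.

only G3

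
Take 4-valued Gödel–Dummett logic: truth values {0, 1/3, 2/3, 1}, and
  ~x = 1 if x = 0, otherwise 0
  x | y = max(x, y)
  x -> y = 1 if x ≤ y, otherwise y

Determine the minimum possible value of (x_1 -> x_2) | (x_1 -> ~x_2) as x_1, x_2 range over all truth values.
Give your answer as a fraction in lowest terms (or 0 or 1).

Take x_1 = 2/3, x_2 = 1/3:
x_1 -> x_2 = 2/3 -> 1/3 = 1/3
~x_2 = ~1/3 = 0
x_1 -> ~x_2 = 2/3 -> 0 = 0
(x_1 -> x_2) | (x_1 -> ~x_2) = 1/3 | 0 = 1/3
No assignment yields a value below 1/3, so this is the minimum.

1/3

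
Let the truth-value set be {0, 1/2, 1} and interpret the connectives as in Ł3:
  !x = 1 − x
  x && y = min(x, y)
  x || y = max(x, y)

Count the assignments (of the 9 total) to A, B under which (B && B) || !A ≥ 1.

A = 0, B = 0 ↦ 1  ≥
A = 0, B = 1/2 ↦ 1  ≥
A = 0, B = 1 ↦ 1  ≥
A = 1/2, B = 0 ↦ 1/2  <
A = 1/2, B = 1/2 ↦ 1/2  <
A = 1/2, B = 1 ↦ 1  ≥
A = 1, B = 0 ↦ 0  <
A = 1, B = 1/2 ↦ 1/2  <
A = 1, B = 1 ↦ 1  ≥
So 5 of the 9 assignments meet the threshold.

5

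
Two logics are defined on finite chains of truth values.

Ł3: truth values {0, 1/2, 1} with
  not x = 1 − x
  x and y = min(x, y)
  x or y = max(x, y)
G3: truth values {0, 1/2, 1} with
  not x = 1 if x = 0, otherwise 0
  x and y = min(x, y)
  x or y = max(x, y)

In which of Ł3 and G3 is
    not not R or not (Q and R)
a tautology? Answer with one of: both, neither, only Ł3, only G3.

only G3

In Ł3: at Q = 1/2, R = 1/2 the value is 1/2 — not a tautology.
In G3: every assignment gives 1 — tautology.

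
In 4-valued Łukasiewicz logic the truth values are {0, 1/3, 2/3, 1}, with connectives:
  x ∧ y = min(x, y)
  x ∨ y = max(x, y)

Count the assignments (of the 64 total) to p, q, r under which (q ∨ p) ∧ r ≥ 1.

7

value 1: 7 assignments (counts)
value 2/3: 17 assignments
value 1/3: 21 assignments
value 0: 19 assignments
So 7 of the 64 assignments meet the threshold.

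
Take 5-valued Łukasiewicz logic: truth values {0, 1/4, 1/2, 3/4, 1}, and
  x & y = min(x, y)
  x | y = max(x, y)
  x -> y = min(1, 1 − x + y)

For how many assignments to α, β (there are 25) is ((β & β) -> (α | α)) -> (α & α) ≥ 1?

value 1: 9 assignments (counts)
value 3/4: 7 assignments
value 1/2: 5 assignments
value 1/4: 3 assignments
value 0: 1 assignment
So 9 of the 25 assignments meet the threshold.

9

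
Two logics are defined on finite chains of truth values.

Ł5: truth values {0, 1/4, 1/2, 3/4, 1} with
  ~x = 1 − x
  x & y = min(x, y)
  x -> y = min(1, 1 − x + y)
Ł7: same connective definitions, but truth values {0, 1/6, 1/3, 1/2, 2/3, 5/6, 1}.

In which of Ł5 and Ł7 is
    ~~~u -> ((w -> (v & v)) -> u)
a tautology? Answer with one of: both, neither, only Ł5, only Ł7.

neither

In Ł5: at u = 0, v = 0, w = 0 the value is 0 — not a tautology.
In Ł7: at u = 0, v = 0, w = 0 the value is 0 — not a tautology.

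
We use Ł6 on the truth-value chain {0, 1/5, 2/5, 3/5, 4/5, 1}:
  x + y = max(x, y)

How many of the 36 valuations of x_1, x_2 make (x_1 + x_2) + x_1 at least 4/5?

value 1: 11 assignments (counts)
value 4/5: 9 assignments (counts)
value 3/5: 7 assignments
value 2/5: 5 assignments
value 1/5: 3 assignments
value 0: 1 assignment
So 20 of the 36 assignments meet the threshold.

20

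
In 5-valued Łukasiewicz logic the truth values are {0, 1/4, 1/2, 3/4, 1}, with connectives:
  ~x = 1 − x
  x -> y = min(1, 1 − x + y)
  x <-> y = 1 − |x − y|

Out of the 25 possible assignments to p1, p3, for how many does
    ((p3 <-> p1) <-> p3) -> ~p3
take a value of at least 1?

11

value 1: 11 assignments (counts)
value 3/4: 5 assignments
value 1/2: 5 assignments
value 1/4: 3 assignments
value 0: 1 assignment
So 11 of the 25 assignments meet the threshold.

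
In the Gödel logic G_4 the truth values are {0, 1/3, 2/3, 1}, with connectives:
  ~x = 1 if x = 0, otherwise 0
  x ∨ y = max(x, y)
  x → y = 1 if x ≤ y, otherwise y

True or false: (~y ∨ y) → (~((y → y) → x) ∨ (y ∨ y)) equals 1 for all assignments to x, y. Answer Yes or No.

No

Counterexample: take x = 1/3, y = 0.
~y = ~0 = 1
~y ∨ y = 1 ∨ 0 = 1
y → y = 0 → 0 = 1
(y → y) → x = 1 → 1/3 = 1/3
~((y → y) → x) = ~1/3 = 0
y ∨ y = 0 ∨ 0 = 0
~((y → y) → x) ∨ (y ∨ y) = 0 ∨ 0 = 0
(~y ∨ y) → (~((y → y) → x) ∨ (y ∨ y)) = 1 → 0 = 0
This gives 0 ≠ 1.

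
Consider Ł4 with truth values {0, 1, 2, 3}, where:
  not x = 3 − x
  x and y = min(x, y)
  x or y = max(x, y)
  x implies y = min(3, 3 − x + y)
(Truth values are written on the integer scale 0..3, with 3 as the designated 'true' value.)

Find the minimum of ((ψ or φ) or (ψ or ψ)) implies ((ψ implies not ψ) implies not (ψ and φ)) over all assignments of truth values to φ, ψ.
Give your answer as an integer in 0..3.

Take φ = 3, ψ = 1:
ψ or φ = 1 or 3 = 3
ψ or ψ = 1 or 1 = 1
(ψ or φ) or (ψ or ψ) = 3 or 1 = 3
not ψ = not 1 = 2
ψ implies not ψ = 1 implies 2 = 3
ψ and φ = 1 and 3 = 1
not (ψ and φ) = not 1 = 2
(ψ implies not ψ) implies not (ψ and φ) = 3 implies 2 = 2
((ψ or φ) or (ψ or ψ)) implies ((ψ implies not ψ) implies not (ψ and φ)) = 3 implies 2 = 2
No assignment yields a value below 2, so this is the minimum.

2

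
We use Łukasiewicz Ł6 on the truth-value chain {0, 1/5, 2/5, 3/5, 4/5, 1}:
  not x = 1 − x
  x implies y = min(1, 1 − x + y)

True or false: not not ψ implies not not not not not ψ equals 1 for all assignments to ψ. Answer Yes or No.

Counterexample: take ψ = 3/5.
not ψ = not 3/5 = 2/5
not not ψ = not 2/5 = 3/5
not ψ = not 3/5 = 2/5
not not ψ = not 2/5 = 3/5
not not not ψ = not 3/5 = 2/5
not not not not ψ = not 2/5 = 3/5
not not not not not ψ = not 3/5 = 2/5
not not ψ implies not not not not not ψ = 3/5 implies 2/5 = 4/5
This gives 4/5 ≠ 1.

No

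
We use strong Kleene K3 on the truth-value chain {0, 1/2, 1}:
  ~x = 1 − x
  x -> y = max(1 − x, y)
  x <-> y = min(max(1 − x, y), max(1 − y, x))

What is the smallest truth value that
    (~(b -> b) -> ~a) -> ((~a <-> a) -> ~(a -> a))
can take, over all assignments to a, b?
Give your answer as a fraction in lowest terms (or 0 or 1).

Take a = 1/2, b = 0:
b -> b = 0 -> 0 = 1
~(b -> b) = ~1 = 0
~a = ~1/2 = 1/2
~(b -> b) -> ~a = 0 -> 1/2 = 1
~a = ~1/2 = 1/2
~a <-> a = 1/2 <-> 1/2 = 1/2
a -> a = 1/2 -> 1/2 = 1/2
~(a -> a) = ~1/2 = 1/2
(~a <-> a) -> ~(a -> a) = 1/2 -> 1/2 = 1/2
(~(b -> b) -> ~a) -> ((~a <-> a) -> ~(a -> a)) = 1 -> 1/2 = 1/2
No assignment yields a value below 1/2, so this is the minimum.

1/2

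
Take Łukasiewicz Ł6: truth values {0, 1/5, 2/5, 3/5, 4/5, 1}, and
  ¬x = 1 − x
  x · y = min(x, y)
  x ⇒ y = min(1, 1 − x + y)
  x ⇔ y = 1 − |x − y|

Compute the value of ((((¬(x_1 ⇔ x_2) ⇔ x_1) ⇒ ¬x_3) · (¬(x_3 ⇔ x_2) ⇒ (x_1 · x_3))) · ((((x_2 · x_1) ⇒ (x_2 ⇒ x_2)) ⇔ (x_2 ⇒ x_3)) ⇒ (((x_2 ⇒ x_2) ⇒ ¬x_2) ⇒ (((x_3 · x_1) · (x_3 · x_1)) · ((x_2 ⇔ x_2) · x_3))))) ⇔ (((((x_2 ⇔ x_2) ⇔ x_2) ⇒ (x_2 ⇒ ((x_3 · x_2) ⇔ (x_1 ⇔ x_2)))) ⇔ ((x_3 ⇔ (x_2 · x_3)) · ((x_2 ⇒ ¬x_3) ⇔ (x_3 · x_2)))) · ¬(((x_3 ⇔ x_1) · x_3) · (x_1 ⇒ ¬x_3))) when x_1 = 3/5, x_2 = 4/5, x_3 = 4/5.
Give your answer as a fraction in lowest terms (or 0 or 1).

4/5

x_1 ⇔ x_2 = 3/5 ⇔ 4/5 = 4/5
¬(x_1 ⇔ x_2) = ¬4/5 = 1/5
¬(x_1 ⇔ x_2) ⇔ x_1 = 1/5 ⇔ 3/5 = 3/5
¬x_3 = ¬4/5 = 1/5
(¬(x_1 ⇔ x_2) ⇔ x_1) ⇒ ¬x_3 = 3/5 ⇒ 1/5 = 3/5
x_3 ⇔ x_2 = 4/5 ⇔ 4/5 = 1
¬(x_3 ⇔ x_2) = ¬1 = 0
x_1 · x_3 = 3/5 · 4/5 = 3/5
¬(x_3 ⇔ x_2) ⇒ (x_1 · x_3) = 0 ⇒ 3/5 = 1
((¬(x_1 ⇔ x_2) ⇔ x_1) ⇒ ¬x_3) · (¬(x_3 ⇔ x_2) ⇒ (x_1 · x_3)) = 3/5 · 1 = 3/5
x_2 · x_1 = 4/5 · 3/5 = 3/5
x_2 ⇒ x_2 = 4/5 ⇒ 4/5 = 1
(x_2 · x_1) ⇒ (x_2 ⇒ x_2) = 3/5 ⇒ 1 = 1
x_2 ⇒ x_3 = 4/5 ⇒ 4/5 = 1
((x_2 · x_1) ⇒ (x_2 ⇒ x_2)) ⇔ (x_2 ⇒ x_3) = 1 ⇔ 1 = 1
x_2 ⇒ x_2 = 4/5 ⇒ 4/5 = 1
¬x_2 = ¬4/5 = 1/5
(x_2 ⇒ x_2) ⇒ ¬x_2 = 1 ⇒ 1/5 = 1/5
x_3 · x_1 = 4/5 · 3/5 = 3/5
x_3 · x_1 = 4/5 · 3/5 = 3/5
(x_3 · x_1) · (x_3 · x_1) = 3/5 · 3/5 = 3/5
x_2 ⇔ x_2 = 4/5 ⇔ 4/5 = 1
(x_2 ⇔ x_2) · x_3 = 1 · 4/5 = 4/5
((x_3 · x_1) · (x_3 · x_1)) · ((x_2 ⇔ x_2) · x_3) = 3/5 · 4/5 = 3/5
((x_2 ⇒ x_2) ⇒ ¬x_2) ⇒ (((x_3 · x_1) · (x_3 · x_1)) · ((x_2 ⇔ x_2) · x_3)) = 1/5 ⇒ 3/5 = 1
(((x_2 · x_1) ⇒ (x_2 ⇒ x_2)) ⇔ (x_2 ⇒ x_3)) ⇒ (((x_2 ⇒ x_2) ⇒ ¬x_2) ⇒ (((x_3 · x_1) · (x_3 · x_1)) · ((x_2 ⇔ x_2) · x_3))) = 1 ⇒ 1 = 1
(((¬(x_1 ⇔ x_2) ⇔ x_1) ⇒ ¬x_3) · (¬(x_3 ⇔ x_2) ⇒ (x_1 · x_3))) · ((((x_2 · x_1) ⇒ (x_2 ⇒ x_2)) ⇔ (x_2 ⇒ x_3)) ⇒ (((x_2 ⇒ x_2) ⇒ ¬x_2) ⇒ (((x_3 · x_1) · (x_3 · x_1)) · ((x_2 ⇔ x_2) · x_3)))) = 3/5 · 1 = 3/5
x_2 ⇔ x_2 = 4/5 ⇔ 4/5 = 1
(x_2 ⇔ x_2) ⇔ x_2 = 1 ⇔ 4/5 = 4/5
x_3 · x_2 = 4/5 · 4/5 = 4/5
x_1 ⇔ x_2 = 3/5 ⇔ 4/5 = 4/5
(x_3 · x_2) ⇔ (x_1 ⇔ x_2) = 4/5 ⇔ 4/5 = 1
x_2 ⇒ ((x_3 · x_2) ⇔ (x_1 ⇔ x_2)) = 4/5 ⇒ 1 = 1
((x_2 ⇔ x_2) ⇔ x_2) ⇒ (x_2 ⇒ ((x_3 · x_2) ⇔ (x_1 ⇔ x_2))) = 4/5 ⇒ 1 = 1
x_2 · x_3 = 4/5 · 4/5 = 4/5
x_3 ⇔ (x_2 · x_3) = 4/5 ⇔ 4/5 = 1
¬x_3 = ¬4/5 = 1/5
x_2 ⇒ ¬x_3 = 4/5 ⇒ 1/5 = 2/5
x_3 · x_2 = 4/5 · 4/5 = 4/5
(x_2 ⇒ ¬x_3) ⇔ (x_3 · x_2) = 2/5 ⇔ 4/5 = 3/5
(x_3 ⇔ (x_2 · x_3)) · ((x_2 ⇒ ¬x_3) ⇔ (x_3 · x_2)) = 1 · 3/5 = 3/5
(((x_2 ⇔ x_2) ⇔ x_2) ⇒ (x_2 ⇒ ((x_3 · x_2) ⇔ (x_1 ⇔ x_2)))) ⇔ ((x_3 ⇔ (x_2 · x_3)) · ((x_2 ⇒ ¬x_3) ⇔ (x_3 · x_2))) = 1 ⇔ 3/5 = 3/5
x_3 ⇔ x_1 = 4/5 ⇔ 3/5 = 4/5
(x_3 ⇔ x_1) · x_3 = 4/5 · 4/5 = 4/5
¬x_3 = ¬4/5 = 1/5
x_1 ⇒ ¬x_3 = 3/5 ⇒ 1/5 = 3/5
((x_3 ⇔ x_1) · x_3) · (x_1 ⇒ ¬x_3) = 4/5 · 3/5 = 3/5
¬(((x_3 ⇔ x_1) · x_3) · (x_1 ⇒ ¬x_3)) = ¬3/5 = 2/5
((((x_2 ⇔ x_2) ⇔ x_2) ⇒ (x_2 ⇒ ((x_3 · x_2) ⇔ (x_1 ⇔ x_2)))) ⇔ ((x_3 ⇔ (x_2 · x_3)) · ((x_2 ⇒ ¬x_3) ⇔ (x_3 · x_2)))) · ¬(((x_3 ⇔ x_1) · x_3) · (x_1 ⇒ ¬x_3)) = 3/5 · 2/5 = 2/5
((((¬(x_1 ⇔ x_2) ⇔ x_1) ⇒ ¬x_3) · (¬(x_3 ⇔ x_2) ⇒ (x_1 · x_3))) · ((((x_2 · x_1) ⇒ (x_2 ⇒ x_2)) ⇔ (x_2 ⇒ x_3)) ⇒ (((x_2 ⇒ x_2) ⇒ ¬x_2) ⇒ (((x_3 · x_1) · (x_3 · x_1)) · ((x_2 ⇔ x_2) · x_3))))) ⇔ (((((x_2 ⇔ x_2) ⇔ x_2) ⇒ (x_2 ⇒ ((x_3 · x_2) ⇔ (x_1 ⇔ x_2)))) ⇔ ((x_3 ⇔ (x_2 · x_3)) · ((x_2 ⇒ ¬x_3) ⇔ (x_3 · x_2)))) · ¬(((x_3 ⇔ x_1) · x_3) · (x_1 ⇒ ¬x_3))) = 3/5 ⇔ 2/5 = 4/5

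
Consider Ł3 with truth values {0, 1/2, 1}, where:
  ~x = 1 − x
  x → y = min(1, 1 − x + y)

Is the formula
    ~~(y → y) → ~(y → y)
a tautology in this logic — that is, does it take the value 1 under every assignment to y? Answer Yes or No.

No

Counterexample: take y = 0.
y → y = 0 → 0 = 1
~(y → y) = ~1 = 0
~~(y → y) = ~0 = 1
~(y → y) = ~1 = 0
~~(y → y) → ~(y → y) = 1 → 0 = 0
This gives 0 ≠ 1.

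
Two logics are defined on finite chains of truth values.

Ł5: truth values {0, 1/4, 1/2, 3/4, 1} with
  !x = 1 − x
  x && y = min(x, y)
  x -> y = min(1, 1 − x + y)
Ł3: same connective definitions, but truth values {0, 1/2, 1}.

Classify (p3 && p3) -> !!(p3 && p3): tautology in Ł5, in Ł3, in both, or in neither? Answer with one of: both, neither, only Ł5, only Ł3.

In Ł5: every assignment gives 1 — tautology.
In Ł3: every assignment gives 1 — tautology.

both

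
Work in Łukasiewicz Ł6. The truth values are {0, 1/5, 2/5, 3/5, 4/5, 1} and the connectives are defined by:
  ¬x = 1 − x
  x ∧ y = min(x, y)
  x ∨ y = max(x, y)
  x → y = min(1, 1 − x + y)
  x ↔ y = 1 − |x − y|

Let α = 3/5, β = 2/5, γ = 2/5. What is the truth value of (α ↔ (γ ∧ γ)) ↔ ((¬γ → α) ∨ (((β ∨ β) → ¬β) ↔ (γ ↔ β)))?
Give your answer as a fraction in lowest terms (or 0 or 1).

γ ∧ γ = 2/5 ∧ 2/5 = 2/5
α ↔ (γ ∧ γ) = 3/5 ↔ 2/5 = 4/5
¬γ = ¬2/5 = 3/5
¬γ → α = 3/5 → 3/5 = 1
β ∨ β = 2/5 ∨ 2/5 = 2/5
¬β = ¬2/5 = 3/5
(β ∨ β) → ¬β = 2/5 → 3/5 = 1
γ ↔ β = 2/5 ↔ 2/5 = 1
((β ∨ β) → ¬β) ↔ (γ ↔ β) = 1 ↔ 1 = 1
(¬γ → α) ∨ (((β ∨ β) → ¬β) ↔ (γ ↔ β)) = 1 ∨ 1 = 1
(α ↔ (γ ∧ γ)) ↔ ((¬γ → α) ∨ (((β ∨ β) → ¬β) ↔ (γ ↔ β))) = 4/5 ↔ 1 = 4/5

4/5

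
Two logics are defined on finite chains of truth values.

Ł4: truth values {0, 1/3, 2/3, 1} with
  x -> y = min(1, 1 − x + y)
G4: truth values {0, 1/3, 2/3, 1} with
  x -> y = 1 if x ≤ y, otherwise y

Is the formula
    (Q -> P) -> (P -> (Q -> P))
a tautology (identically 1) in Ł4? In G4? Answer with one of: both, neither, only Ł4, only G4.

both

In Ł4: every assignment gives 1 — tautology.
In G4: every assignment gives 1 — tautology.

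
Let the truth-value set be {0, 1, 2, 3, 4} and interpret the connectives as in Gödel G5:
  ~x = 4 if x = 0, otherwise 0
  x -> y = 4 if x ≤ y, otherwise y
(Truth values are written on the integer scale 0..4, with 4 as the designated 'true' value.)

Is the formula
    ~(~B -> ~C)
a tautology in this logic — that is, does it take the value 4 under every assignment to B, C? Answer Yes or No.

No

Counterexample: take B = 0, C = 0.
~B = ~0 = 4
~C = ~0 = 4
~B -> ~C = 4 -> 4 = 4
~(~B -> ~C) = ~4 = 0
This gives 0 ≠ 4.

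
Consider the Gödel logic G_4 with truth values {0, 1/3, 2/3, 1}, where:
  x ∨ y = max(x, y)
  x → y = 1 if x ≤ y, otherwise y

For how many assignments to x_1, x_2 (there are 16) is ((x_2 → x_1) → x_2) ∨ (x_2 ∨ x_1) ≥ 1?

x_1 = 0, x_2 = 0 ↦ 0  <
x_1 = 0, x_2 = 1/3 ↦ 1  ≥
x_1 = 0, x_2 = 2/3 ↦ 1  ≥
x_1 = 0, x_2 = 1 ↦ 1  ≥
x_1 = 1/3, x_2 = 0 ↦ 1/3  <
x_1 = 1/3, x_2 = 1/3 ↦ 1/3  <
x_1 = 1/3, x_2 = 2/3 ↦ 1  ≥
x_1 = 1/3, x_2 = 1 ↦ 1  ≥
x_1 = 2/3, x_2 = 0 ↦ 2/3  <
x_1 = 2/3, x_2 = 1/3 ↦ 2/3  <
x_1 = 2/3, x_2 = 2/3 ↦ 2/3  <
x_1 = 2/3, x_2 = 1 ↦ 1  ≥
x_1 = 1, x_2 = 0 ↦ 1  ≥
x_1 = 1, x_2 = 1/3 ↦ 1  ≥
x_1 = 1, x_2 = 2/3 ↦ 1  ≥
x_1 = 1, x_2 = 1 ↦ 1  ≥
So 10 of the 16 assignments meet the threshold.

10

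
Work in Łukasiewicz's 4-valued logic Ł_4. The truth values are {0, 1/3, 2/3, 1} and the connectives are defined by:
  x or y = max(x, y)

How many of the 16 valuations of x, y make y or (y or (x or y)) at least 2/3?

x = 0, y = 0 ↦ 0  <
x = 0, y = 1/3 ↦ 1/3  <
x = 0, y = 2/3 ↦ 2/3  ≥
x = 0, y = 1 ↦ 1  ≥
x = 1/3, y = 0 ↦ 1/3  <
x = 1/3, y = 1/3 ↦ 1/3  <
x = 1/3, y = 2/3 ↦ 2/3  ≥
x = 1/3, y = 1 ↦ 1  ≥
x = 2/3, y = 0 ↦ 2/3  ≥
x = 2/3, y = 1/3 ↦ 2/3  ≥
x = 2/3, y = 2/3 ↦ 2/3  ≥
x = 2/3, y = 1 ↦ 1  ≥
x = 1, y = 0 ↦ 1  ≥
x = 1, y = 1/3 ↦ 1  ≥
x = 1, y = 2/3 ↦ 1  ≥
x = 1, y = 1 ↦ 1  ≥
So 12 of the 16 assignments meet the threshold.

12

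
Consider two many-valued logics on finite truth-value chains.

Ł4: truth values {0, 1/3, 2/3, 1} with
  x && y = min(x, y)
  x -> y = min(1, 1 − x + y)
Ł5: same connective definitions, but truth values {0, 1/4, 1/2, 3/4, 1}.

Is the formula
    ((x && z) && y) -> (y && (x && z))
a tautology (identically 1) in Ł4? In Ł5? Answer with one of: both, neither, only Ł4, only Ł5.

both

In Ł4: every assignment gives 1 — tautology.
In Ł5: every assignment gives 1 — tautology.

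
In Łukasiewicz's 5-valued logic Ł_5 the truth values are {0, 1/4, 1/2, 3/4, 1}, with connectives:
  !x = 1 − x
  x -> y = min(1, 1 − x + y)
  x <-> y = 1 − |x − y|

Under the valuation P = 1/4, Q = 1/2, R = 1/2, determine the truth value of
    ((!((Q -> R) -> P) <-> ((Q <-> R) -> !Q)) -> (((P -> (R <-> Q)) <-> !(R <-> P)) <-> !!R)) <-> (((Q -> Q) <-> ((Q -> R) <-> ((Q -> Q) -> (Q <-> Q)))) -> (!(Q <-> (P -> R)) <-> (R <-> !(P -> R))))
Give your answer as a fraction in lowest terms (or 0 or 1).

1

Q -> R = 1/2 -> 1/2 = 1
(Q -> R) -> P = 1 -> 1/4 = 1/4
!((Q -> R) -> P) = !1/4 = 3/4
Q <-> R = 1/2 <-> 1/2 = 1
!Q = !1/2 = 1/2
(Q <-> R) -> !Q = 1 -> 1/2 = 1/2
!((Q -> R) -> P) <-> ((Q <-> R) -> !Q) = 3/4 <-> 1/2 = 3/4
R <-> Q = 1/2 <-> 1/2 = 1
P -> (R <-> Q) = 1/4 -> 1 = 1
R <-> P = 1/2 <-> 1/4 = 3/4
!(R <-> P) = !3/4 = 1/4
(P -> (R <-> Q)) <-> !(R <-> P) = 1 <-> 1/4 = 1/4
!R = !1/2 = 1/2
!!R = !1/2 = 1/2
((P -> (R <-> Q)) <-> !(R <-> P)) <-> !!R = 1/4 <-> 1/2 = 3/4
(!((Q -> R) -> P) <-> ((Q <-> R) -> !Q)) -> (((P -> (R <-> Q)) <-> !(R <-> P)) <-> !!R) = 3/4 -> 3/4 = 1
Q -> Q = 1/2 -> 1/2 = 1
Q -> R = 1/2 -> 1/2 = 1
Q -> Q = 1/2 -> 1/2 = 1
Q <-> Q = 1/2 <-> 1/2 = 1
(Q -> Q) -> (Q <-> Q) = 1 -> 1 = 1
(Q -> R) <-> ((Q -> Q) -> (Q <-> Q)) = 1 <-> 1 = 1
(Q -> Q) <-> ((Q -> R) <-> ((Q -> Q) -> (Q <-> Q))) = 1 <-> 1 = 1
P -> R = 1/4 -> 1/2 = 1
Q <-> (P -> R) = 1/2 <-> 1 = 1/2
!(Q <-> (P -> R)) = !1/2 = 1/2
P -> R = 1/4 -> 1/2 = 1
!(P -> R) = !1 = 0
R <-> !(P -> R) = 1/2 <-> 0 = 1/2
!(Q <-> (P -> R)) <-> (R <-> !(P -> R)) = 1/2 <-> 1/2 = 1
((Q -> Q) <-> ((Q -> R) <-> ((Q -> Q) -> (Q <-> Q)))) -> (!(Q <-> (P -> R)) <-> (R <-> !(P -> R))) = 1 -> 1 = 1
((!((Q -> R) -> P) <-> ((Q <-> R) -> !Q)) -> (((P -> (R <-> Q)) <-> !(R <-> P)) <-> !!R)) <-> (((Q -> Q) <-> ((Q -> R) <-> ((Q -> Q) -> (Q <-> Q)))) -> (!(Q <-> (P -> R)) <-> (R <-> !(P -> R)))) = 1 <-> 1 = 1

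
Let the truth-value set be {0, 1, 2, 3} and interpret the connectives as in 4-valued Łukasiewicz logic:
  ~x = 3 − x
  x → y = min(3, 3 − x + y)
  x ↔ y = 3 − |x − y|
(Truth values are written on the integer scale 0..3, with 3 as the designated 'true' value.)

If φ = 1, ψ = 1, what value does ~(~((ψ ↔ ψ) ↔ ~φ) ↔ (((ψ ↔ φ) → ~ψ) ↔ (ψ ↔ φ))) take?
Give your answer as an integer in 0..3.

ψ ↔ ψ = 1 ↔ 1 = 3
~φ = ~1 = 2
(ψ ↔ ψ) ↔ ~φ = 3 ↔ 2 = 2
~((ψ ↔ ψ) ↔ ~φ) = ~2 = 1
ψ ↔ φ = 1 ↔ 1 = 3
~ψ = ~1 = 2
(ψ ↔ φ) → ~ψ = 3 → 2 = 2
ψ ↔ φ = 1 ↔ 1 = 3
((ψ ↔ φ) → ~ψ) ↔ (ψ ↔ φ) = 2 ↔ 3 = 2
~((ψ ↔ ψ) ↔ ~φ) ↔ (((ψ ↔ φ) → ~ψ) ↔ (ψ ↔ φ)) = 1 ↔ 2 = 2
~(~((ψ ↔ ψ) ↔ ~φ) ↔ (((ψ ↔ φ) → ~ψ) ↔ (ψ ↔ φ))) = ~2 = 1

1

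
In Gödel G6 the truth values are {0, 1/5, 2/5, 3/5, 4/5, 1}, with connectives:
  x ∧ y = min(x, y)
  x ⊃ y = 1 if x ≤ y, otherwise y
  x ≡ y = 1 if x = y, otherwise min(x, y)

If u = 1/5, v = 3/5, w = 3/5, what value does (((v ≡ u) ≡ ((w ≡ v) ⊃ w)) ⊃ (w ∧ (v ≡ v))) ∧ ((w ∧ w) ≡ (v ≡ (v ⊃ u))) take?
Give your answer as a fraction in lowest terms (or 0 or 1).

v ≡ u = 3/5 ≡ 1/5 = 1/5
w ≡ v = 3/5 ≡ 3/5 = 1
(w ≡ v) ⊃ w = 1 ⊃ 3/5 = 3/5
(v ≡ u) ≡ ((w ≡ v) ⊃ w) = 1/5 ≡ 3/5 = 1/5
v ≡ v = 3/5 ≡ 3/5 = 1
w ∧ (v ≡ v) = 3/5 ∧ 1 = 3/5
((v ≡ u) ≡ ((w ≡ v) ⊃ w)) ⊃ (w ∧ (v ≡ v)) = 1/5 ⊃ 3/5 = 1
w ∧ w = 3/5 ∧ 3/5 = 3/5
v ⊃ u = 3/5 ⊃ 1/5 = 1/5
v ≡ (v ⊃ u) = 3/5 ≡ 1/5 = 1/5
(w ∧ w) ≡ (v ≡ (v ⊃ u)) = 3/5 ≡ 1/5 = 1/5
(((v ≡ u) ≡ ((w ≡ v) ⊃ w)) ⊃ (w ∧ (v ≡ v))) ∧ ((w ∧ w) ≡ (v ≡ (v ⊃ u))) = 1 ∧ 1/5 = 1/5

1/5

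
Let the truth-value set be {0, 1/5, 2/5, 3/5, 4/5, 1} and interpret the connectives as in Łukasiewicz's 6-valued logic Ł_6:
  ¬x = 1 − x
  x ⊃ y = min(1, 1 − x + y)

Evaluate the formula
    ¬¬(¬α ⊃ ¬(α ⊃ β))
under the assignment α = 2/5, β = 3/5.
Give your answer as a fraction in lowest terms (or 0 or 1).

¬α = ¬2/5 = 3/5
α ⊃ β = 2/5 ⊃ 3/5 = 1
¬(α ⊃ β) = ¬1 = 0
¬α ⊃ ¬(α ⊃ β) = 3/5 ⊃ 0 = 2/5
¬(¬α ⊃ ¬(α ⊃ β)) = ¬2/5 = 3/5
¬¬(¬α ⊃ ¬(α ⊃ β)) = ¬3/5 = 2/5

2/5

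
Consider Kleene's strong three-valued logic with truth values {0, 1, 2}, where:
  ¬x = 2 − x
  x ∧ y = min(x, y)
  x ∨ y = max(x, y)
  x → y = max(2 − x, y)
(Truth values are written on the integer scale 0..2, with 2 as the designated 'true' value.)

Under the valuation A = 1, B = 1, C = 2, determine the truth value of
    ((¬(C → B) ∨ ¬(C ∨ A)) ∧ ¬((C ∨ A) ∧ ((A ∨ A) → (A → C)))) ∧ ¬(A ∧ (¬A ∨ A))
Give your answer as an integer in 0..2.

0

C → B = 2 → 1 = 1
¬(C → B) = ¬1 = 1
C ∨ A = 2 ∨ 1 = 2
¬(C ∨ A) = ¬2 = 0
¬(C → B) ∨ ¬(C ∨ A) = 1 ∨ 0 = 1
C ∨ A = 2 ∨ 1 = 2
A ∨ A = 1 ∨ 1 = 1
A → C = 1 → 2 = 2
(A ∨ A) → (A → C) = 1 → 2 = 2
(C ∨ A) ∧ ((A ∨ A) → (A → C)) = 2 ∧ 2 = 2
¬((C ∨ A) ∧ ((A ∨ A) → (A → C))) = ¬2 = 0
(¬(C → B) ∨ ¬(C ∨ A)) ∧ ¬((C ∨ A) ∧ ((A ∨ A) → (A → C))) = 1 ∧ 0 = 0
¬A = ¬1 = 1
¬A ∨ A = 1 ∨ 1 = 1
A ∧ (¬A ∨ A) = 1 ∧ 1 = 1
¬(A ∧ (¬A ∨ A)) = ¬1 = 1
((¬(C → B) ∨ ¬(C ∨ A)) ∧ ¬((C ∨ A) ∧ ((A ∨ A) → (A → C)))) ∧ ¬(A ∧ (¬A ∨ A)) = 0 ∧ 1 = 0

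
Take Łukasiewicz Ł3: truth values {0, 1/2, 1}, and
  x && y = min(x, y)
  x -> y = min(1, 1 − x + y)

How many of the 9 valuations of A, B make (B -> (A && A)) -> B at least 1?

A = 0, B = 0 ↦ 0  <
A = 0, B = 1/2 ↦ 1  ≥
A = 0, B = 1 ↦ 1  ≥
A = 1/2, B = 0 ↦ 0  <
A = 1/2, B = 1/2 ↦ 1/2  <
A = 1/2, B = 1 ↦ 1  ≥
A = 1, B = 0 ↦ 0  <
A = 1, B = 1/2 ↦ 1/2  <
A = 1, B = 1 ↦ 1  ≥
So 4 of the 9 assignments meet the threshold.

4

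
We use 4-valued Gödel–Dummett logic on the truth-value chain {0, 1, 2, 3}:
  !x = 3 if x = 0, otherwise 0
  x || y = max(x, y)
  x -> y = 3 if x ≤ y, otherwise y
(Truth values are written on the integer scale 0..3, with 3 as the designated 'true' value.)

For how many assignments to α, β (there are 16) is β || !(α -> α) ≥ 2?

α = 0, β = 0 ↦ 0  <
α = 0, β = 1 ↦ 1  <
α = 0, β = 2 ↦ 2  ≥
α = 0, β = 3 ↦ 3  ≥
α = 1, β = 0 ↦ 0  <
α = 1, β = 1 ↦ 1  <
α = 1, β = 2 ↦ 2  ≥
α = 1, β = 3 ↦ 3  ≥
α = 2, β = 0 ↦ 0  <
α = 2, β = 1 ↦ 1  <
α = 2, β = 2 ↦ 2  ≥
α = 2, β = 3 ↦ 3  ≥
α = 3, β = 0 ↦ 0  <
α = 3, β = 1 ↦ 1  <
α = 3, β = 2 ↦ 2  ≥
α = 3, β = 3 ↦ 3  ≥
So 8 of the 16 assignments meet the threshold.

8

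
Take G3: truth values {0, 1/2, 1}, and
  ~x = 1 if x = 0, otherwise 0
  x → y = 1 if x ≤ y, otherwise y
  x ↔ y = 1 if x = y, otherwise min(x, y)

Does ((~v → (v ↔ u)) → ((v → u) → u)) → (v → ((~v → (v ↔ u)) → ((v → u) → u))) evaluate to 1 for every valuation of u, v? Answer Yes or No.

u = 0, v = 0 ↦ 1
u = 0, v = 1/2 ↦ 1
u = 0, v = 1 ↦ 1
u = 1/2, v = 0 ↦ 1
u = 1/2, v = 1/2 ↦ 1
u = 1/2, v = 1 ↦ 1
u = 1, v = 0 ↦ 1
u = 1, v = 1/2 ↦ 1
u = 1, v = 1 ↦ 1
Every assignment gives a value ≥ 1.

Yes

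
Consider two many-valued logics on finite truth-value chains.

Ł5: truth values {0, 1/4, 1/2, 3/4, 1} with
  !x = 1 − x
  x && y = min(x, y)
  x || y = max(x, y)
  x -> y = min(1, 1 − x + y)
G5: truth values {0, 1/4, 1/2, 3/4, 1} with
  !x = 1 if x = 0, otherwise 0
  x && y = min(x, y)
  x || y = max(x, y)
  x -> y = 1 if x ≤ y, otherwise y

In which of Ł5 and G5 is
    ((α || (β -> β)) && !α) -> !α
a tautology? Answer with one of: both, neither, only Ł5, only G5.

both

In Ł5: every assignment gives 1 — tautology.
In G5: every assignment gives 1 — tautology.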